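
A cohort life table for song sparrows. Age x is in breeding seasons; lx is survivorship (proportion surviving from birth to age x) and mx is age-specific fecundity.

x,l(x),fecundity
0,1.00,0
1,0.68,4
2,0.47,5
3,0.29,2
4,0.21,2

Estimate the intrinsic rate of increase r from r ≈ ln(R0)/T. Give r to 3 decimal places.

1.010

R0 = Σ lx·mx = 0 + 2.72 + 2.35 + 0.58 + 0.42 = 6.07
Σ x·lx·mx = 10.84; T = 10.84/6.07 = 1.78583…
r ≈ ln(R0)/T = ln(6.07)/1.78583… = 1.00981… → 1.010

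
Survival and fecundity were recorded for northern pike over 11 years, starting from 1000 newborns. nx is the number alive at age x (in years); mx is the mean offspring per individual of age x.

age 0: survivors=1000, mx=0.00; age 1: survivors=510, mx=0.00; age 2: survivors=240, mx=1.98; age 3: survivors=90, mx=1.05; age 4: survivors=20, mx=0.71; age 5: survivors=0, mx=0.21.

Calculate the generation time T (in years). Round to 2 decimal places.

lx = nx/n0 = nx/1000: 1, 0.51, 0.24, 0.09, 0.02, 0
lx·mx: 0, 0, 0.4752, 0.0945, 0.0142, 0 → R0 = 0.5839
x·lx·mx: 0, 0, 0.9504, 0.2835, 0.0568, 0 → Σ = 1.2907
T = 1.2907 / 0.5839 = 2.210481… → 2.21

2.21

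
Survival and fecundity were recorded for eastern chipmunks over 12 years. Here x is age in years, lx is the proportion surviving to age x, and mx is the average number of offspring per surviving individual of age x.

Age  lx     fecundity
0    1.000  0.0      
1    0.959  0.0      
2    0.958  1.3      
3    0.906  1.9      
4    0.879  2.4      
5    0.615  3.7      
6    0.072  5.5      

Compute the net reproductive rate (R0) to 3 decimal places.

lx·mx by age: 0, 0, 1.2454, 1.7214, 2.1096, 2.2755, 0.396
R0 = Σ lx·mx = 7.7479 → 7.748

7.748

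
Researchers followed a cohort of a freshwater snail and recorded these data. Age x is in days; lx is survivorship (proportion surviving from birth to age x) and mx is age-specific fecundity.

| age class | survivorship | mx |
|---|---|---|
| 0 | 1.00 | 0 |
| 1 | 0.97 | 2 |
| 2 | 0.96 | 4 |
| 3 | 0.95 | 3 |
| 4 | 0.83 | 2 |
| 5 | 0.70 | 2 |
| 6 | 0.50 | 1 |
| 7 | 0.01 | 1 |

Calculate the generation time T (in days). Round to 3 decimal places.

lx·mx: 0, 1.94, 3.84, 2.85, 1.66, 1.4, 0.5, 0.01 → R0 = 12.2
x·lx·mx: 0, 1.94, 7.68, 8.55, 6.64, 7, 3, 0.07 → Σ = 34.88
T = 34.88 / 12.2 = 2.859016… → 2.859

2.859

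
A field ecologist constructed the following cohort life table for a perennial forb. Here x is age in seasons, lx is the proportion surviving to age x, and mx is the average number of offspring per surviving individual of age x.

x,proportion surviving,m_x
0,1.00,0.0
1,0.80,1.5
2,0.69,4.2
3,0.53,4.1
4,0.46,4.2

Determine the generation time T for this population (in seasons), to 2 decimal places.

lx·mx: 0, 1.2, 2.898, 2.173, 1.932 → R0 = 8.203
x·lx·mx: 0, 1.2, 5.796, 6.519, 7.728 → Σ = 21.243
T = 21.243 / 8.203 = 2.589662… → 2.59

2.59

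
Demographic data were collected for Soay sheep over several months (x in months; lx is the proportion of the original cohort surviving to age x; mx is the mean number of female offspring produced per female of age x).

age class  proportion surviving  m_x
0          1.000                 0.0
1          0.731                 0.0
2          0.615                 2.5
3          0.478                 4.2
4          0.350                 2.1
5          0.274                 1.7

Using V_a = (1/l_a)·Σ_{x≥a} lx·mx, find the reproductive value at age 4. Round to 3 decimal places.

lx·mx for x ≥ 4: 0.735, 0.4658 → sum = 1.2008
V_4 = 1.2008 / l_4 = 1.2008 / 0.35 = 3.430857… → 3.431

3.431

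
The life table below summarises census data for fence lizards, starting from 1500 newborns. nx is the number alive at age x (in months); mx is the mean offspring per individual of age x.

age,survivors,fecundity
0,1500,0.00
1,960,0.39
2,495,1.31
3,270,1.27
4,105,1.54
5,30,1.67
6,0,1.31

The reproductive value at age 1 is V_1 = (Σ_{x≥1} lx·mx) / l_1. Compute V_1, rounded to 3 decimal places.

lx = nx/n0 = nx/1500: 1, 0.64, 0.33, 0.18, 0.07, 0.02, 0
lx·mx for x ≥ 1: 0.2496, 0.4323, 0.2286, 0.1078, 0.0334, 0 → sum = 1.0517
V_1 = 1.0517 / l_1 = 1.0517 / 0.64 = 1.643281… → 1.643

1.643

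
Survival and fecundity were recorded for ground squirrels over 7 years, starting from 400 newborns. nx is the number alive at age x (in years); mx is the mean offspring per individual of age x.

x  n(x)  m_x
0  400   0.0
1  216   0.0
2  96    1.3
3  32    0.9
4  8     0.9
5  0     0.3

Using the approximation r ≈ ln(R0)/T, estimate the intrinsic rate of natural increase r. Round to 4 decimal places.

-0.4017

lx = nx/n0 = nx/400: 1, 0.54, 0.24, 0.08, 0.02, 0
R0 = Σ lx·mx = 0 + 0 + 0.312 + 0.072 + 0.018 + 0 = 0.402
Σ x·lx·mx = 0.912; T = 0.912/0.402 = 2.26866…
r ≈ ln(R0)/T = ln(0.402)/2.26866… = -0.401693… → -0.4017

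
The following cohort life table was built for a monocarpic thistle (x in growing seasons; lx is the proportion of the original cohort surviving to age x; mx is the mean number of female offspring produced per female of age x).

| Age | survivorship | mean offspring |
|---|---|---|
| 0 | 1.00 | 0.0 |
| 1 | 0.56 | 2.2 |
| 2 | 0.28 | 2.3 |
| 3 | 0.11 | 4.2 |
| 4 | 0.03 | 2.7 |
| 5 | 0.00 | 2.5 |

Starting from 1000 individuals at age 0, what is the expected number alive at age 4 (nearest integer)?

30

Expected survivors = N0 · l_4 = 1000 × 0.03 = 30 → 30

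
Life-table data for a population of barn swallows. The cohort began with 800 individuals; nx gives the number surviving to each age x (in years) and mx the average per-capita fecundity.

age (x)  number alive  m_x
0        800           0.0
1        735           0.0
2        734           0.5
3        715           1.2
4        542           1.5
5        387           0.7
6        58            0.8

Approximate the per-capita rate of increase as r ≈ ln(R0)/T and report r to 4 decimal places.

lx = nx/n0 = nx/800: 1, 0.91875, 0.9175, 0.89375, 0.6775, 0.48375, 0.0725
R0 = Σ lx·mx = 0 + 0 + 0.45875 + 1.0725… + 1.01625 + 0.33863… + 0.058 = 2.944125
Σ x·lx·mx = 10.241125; T = 10.241125/2.944125 = 3.4785…
r ≈ ln(R0)/T = ln(2.944125)/3.4785… = 0.310425… → 0.3104

0.3104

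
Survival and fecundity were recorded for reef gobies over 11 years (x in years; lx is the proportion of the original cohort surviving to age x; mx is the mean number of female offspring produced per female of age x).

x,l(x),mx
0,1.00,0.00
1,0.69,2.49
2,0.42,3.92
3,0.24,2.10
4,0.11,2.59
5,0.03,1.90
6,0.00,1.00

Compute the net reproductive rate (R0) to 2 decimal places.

lx·mx by age: 0, 1.7181, 1.6464, 0.504, 0.2849, 0.057, 0
R0 = Σ lx·mx = 4.2104 → 4.21

4.21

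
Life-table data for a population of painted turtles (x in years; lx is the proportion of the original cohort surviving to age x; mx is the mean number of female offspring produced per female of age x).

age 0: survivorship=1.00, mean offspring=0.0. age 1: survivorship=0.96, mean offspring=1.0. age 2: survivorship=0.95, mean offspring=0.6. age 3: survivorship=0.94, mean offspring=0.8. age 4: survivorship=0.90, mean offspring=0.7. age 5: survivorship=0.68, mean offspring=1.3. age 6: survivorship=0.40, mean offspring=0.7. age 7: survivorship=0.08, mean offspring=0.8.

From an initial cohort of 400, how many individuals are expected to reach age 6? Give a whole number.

Expected survivors = N0 · l_6 = 400 × 0.40 = 160 → 160

160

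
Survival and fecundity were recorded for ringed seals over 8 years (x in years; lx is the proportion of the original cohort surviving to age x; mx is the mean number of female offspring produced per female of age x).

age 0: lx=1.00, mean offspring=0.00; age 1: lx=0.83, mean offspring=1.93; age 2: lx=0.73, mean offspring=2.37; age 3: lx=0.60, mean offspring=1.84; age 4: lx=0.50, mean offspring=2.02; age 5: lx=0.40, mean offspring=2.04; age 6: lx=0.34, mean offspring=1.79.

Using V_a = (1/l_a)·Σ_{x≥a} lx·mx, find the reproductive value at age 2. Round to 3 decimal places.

7.217

lx·mx for x ≥ 2: 1.7301, 1.104, 1.01, 0.816, 0.6086 → sum = 5.2687
V_2 = 5.2687 / l_2 = 5.2687 / 0.73 = 7.217397… → 7.217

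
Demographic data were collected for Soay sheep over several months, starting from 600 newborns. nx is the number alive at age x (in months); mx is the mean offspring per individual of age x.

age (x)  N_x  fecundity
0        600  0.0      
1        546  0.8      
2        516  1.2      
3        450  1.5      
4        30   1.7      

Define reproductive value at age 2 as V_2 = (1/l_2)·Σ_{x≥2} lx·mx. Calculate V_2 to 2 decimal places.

2.61

lx = nx/n0 = nx/600: 1, 0.91, 0.86, 0.75, 0.05
lx·mx for x ≥ 2: 1.032, 1.125, 0.085 → sum = 2.242
V_2 = 2.242 / l_2 = 2.242 / 0.86 = 2.606977… → 2.61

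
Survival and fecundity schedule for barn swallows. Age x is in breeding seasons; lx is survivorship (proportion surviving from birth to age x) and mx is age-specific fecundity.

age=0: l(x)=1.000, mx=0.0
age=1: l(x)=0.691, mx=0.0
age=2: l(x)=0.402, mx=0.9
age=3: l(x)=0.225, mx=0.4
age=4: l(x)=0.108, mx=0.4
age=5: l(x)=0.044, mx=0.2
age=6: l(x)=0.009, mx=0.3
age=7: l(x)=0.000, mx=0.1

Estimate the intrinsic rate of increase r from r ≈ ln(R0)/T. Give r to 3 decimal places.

R0 = Σ lx·mx = 0 + 0 + 0.3618 + 0.09 + 0.0432 + 0.0088 + 0.0027 + 0 = 0.5065
Σ x·lx·mx = 1.2266; T = 1.2266/0.5065 = 2.42172…
r ≈ ln(R0)/T = ln(0.5065)/2.42172… = -0.28089… → -0.281

-0.281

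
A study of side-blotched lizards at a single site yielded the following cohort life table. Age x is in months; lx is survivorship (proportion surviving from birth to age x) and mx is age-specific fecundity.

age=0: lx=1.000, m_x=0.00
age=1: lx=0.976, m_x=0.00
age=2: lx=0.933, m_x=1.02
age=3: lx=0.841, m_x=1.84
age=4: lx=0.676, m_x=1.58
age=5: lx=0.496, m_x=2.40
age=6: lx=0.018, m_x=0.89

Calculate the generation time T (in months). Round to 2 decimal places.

lx·mx: 0, 0, 0.95166, 1.54744, 1.06808, 1.1904, 0.01602 → R0 = 4.7736
x·lx·mx: 0, 0, 1.90332, 4.64232, 4.27232, 5.952, 0.09612 → Σ = 16.86608
T = 16.86608 / 4.7736 = 3.533199… → 3.53

3.53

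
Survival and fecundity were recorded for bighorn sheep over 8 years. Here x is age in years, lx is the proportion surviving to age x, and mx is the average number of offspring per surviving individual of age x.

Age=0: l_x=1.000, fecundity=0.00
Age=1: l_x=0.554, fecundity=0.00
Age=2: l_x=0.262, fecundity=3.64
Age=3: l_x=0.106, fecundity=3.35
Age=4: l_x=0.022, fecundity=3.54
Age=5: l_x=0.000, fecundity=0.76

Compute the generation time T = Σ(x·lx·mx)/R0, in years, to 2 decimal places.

lx·mx: 0, 0, 0.95368, 0.3551, 0.07788, 0 → R0 = 1.38666
x·lx·mx: 0, 0, 1.90736, 1.0653, 0.31152, 0 → Σ = 3.28418
T = 3.28418 / 1.38666 = 2.36841… → 2.37

2.37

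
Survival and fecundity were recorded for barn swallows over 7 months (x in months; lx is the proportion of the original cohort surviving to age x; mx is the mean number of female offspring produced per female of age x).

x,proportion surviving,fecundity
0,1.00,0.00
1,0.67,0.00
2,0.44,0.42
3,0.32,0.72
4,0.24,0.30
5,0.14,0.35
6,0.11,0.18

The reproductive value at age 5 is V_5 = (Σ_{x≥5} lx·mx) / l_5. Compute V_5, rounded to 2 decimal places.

0.49

lx·mx for x ≥ 5: 0.049, 0.0198 → sum = 0.0688
V_5 = 0.0688 / l_5 = 0.0688 / 0.14 = 0.491429… → 0.49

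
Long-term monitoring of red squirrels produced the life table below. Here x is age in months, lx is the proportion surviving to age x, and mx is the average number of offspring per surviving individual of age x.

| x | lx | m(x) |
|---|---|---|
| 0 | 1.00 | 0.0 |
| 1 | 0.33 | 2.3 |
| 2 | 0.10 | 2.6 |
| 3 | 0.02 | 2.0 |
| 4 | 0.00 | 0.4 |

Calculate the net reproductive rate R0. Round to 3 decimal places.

lx·mx by age: 0, 0.759, 0.26, 0.04, 0
R0 = Σ lx·mx = 1.059 → 1.059

1.059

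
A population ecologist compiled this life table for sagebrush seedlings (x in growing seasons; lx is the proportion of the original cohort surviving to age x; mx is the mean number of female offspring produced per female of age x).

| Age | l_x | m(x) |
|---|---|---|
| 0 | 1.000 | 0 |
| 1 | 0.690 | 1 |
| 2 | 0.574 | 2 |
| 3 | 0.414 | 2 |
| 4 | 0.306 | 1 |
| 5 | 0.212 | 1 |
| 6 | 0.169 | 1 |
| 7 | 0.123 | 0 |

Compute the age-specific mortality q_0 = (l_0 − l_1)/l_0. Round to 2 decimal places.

0.31

q_0 = (l_0 − l_1) / l_0 = (1 − 0.69) / 1
     = 0.31 / 1 = 0.31 → 0.31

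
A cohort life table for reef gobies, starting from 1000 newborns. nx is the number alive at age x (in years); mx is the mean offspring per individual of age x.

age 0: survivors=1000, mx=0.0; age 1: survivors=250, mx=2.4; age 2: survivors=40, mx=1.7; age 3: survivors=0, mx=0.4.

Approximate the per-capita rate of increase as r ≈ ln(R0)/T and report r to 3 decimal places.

-0.366

lx = nx/n0 = nx/1000: 1, 0.25, 0.04, 0
R0 = Σ lx·mx = 0 + 0.6 + 0.068 + 0 = 0.668
Σ x·lx·mx = 0.736; T = 0.736/0.668 = 1.1018…
r ≈ ln(R0)/T = ln(0.668)/1.1018… = -0.36619… → -0.366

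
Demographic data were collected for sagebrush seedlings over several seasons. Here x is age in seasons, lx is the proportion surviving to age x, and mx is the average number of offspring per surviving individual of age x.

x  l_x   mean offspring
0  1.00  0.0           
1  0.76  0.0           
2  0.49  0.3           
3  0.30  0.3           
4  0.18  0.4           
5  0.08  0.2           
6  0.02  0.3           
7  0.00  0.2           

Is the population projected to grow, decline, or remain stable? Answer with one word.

R0 = Σ lx·mx = 0 + 0 + 0.147 + 0.09 + 0.072 + 0.016 + 0.006 + 0 = 0.331
R0 < 1, so the population is declining.

declining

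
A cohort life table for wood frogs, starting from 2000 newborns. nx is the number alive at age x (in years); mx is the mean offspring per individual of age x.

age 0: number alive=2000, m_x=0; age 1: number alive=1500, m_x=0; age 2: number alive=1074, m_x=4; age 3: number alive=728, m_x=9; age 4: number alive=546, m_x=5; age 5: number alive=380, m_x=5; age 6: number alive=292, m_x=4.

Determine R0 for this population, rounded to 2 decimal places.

lx = nx/n0 = nx/2000: 1, 0.75, 0.537, 0.364, 0.273, 0.19, 0.146
lx·mx by age: 0, 0, 2.148, 3.276, 1.365, 0.95, 0.584
R0 = Σ lx·mx = 8.323 → 8.32

8.32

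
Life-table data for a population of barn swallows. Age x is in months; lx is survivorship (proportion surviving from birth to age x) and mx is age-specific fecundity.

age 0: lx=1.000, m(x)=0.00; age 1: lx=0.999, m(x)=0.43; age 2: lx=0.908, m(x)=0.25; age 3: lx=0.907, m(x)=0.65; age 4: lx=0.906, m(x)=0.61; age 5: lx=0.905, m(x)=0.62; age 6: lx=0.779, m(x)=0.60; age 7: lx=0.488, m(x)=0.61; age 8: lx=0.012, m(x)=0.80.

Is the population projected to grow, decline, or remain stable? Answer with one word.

R0 = Σ lx·mx = 0 + 0.42957 + 0.227 + 0.58955 + 0.55266 + 0.5611 + 0.4674 + 0.29768 + 0.0096 = 3.13456
R0 > 1, so the population is growing.

growing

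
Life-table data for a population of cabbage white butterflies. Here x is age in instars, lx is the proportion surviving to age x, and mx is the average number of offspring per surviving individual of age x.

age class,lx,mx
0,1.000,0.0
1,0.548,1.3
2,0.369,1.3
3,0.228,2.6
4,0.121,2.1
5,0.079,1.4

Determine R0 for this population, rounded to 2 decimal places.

2.15

lx·mx by age: 0, 0.7124, 0.4797, 0.5928, 0.2541, 0.1106
R0 = Σ lx·mx = 2.1496 → 2.15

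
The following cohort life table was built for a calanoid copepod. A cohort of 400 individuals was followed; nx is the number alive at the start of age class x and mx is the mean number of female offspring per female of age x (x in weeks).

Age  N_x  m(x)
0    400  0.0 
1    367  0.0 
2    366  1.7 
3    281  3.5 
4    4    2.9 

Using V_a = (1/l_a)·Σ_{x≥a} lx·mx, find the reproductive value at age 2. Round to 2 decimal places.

lx = nx/n0 = nx/400: 1, 0.9175, 0.915, 0.7025, 0.01
lx·mx for x ≥ 2: 1.5555, 2.45875, 0.029 → sum = 4.04325
V_2 = 4.04325 / l_2 = 4.04325 / 0.915 = 4.418852… → 4.42

4.42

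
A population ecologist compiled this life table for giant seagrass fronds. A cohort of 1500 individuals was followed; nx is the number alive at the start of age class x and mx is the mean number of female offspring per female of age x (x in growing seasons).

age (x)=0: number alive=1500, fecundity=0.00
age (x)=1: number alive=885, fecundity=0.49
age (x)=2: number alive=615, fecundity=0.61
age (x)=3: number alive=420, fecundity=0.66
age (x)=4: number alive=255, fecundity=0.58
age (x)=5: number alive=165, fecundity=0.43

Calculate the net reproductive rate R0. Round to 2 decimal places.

0.87

lx = nx/n0 = nx/1500: 1, 0.59, 0.41, 0.28, 0.17, 0.11
lx·mx by age: 0, 0.2891, 0.2501, 0.1848, 0.0986, 0.0473
R0 = Σ lx·mx = 0.8699 → 0.87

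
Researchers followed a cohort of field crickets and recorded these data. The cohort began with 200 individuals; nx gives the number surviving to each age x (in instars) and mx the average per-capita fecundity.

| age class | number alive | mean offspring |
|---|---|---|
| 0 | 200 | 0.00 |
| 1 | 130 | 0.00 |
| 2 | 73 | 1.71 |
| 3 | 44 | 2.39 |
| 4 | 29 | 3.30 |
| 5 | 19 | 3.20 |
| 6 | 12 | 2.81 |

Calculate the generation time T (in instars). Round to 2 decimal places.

3.46

lx = nx/n0 = nx/200: 1, 0.65, 0.365, 0.22, 0.145, 0.095, 0.06
lx·mx: 0, 0, 0.62415, 0.5258, 0.4785, 0.304, 0.1686 → R0 = 2.10105
x·lx·mx: 0, 0, 1.2483, 1.5774, 1.914, 1.52, 1.0116 → Σ = 7.2713
T = 7.2713 / 2.10105 = 3.460793… → 3.46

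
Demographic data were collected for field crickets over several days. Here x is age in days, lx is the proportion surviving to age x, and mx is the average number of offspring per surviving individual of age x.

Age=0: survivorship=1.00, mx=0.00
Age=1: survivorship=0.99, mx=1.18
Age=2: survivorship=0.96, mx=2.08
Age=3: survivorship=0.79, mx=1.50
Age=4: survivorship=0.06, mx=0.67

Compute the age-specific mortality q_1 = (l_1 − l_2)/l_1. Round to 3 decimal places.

0.030

q_1 = (l_1 − l_2) / l_1 = (0.99 − 0.96) / 0.99
     = 0.03 / 0.99 = 0.030303… → 0.030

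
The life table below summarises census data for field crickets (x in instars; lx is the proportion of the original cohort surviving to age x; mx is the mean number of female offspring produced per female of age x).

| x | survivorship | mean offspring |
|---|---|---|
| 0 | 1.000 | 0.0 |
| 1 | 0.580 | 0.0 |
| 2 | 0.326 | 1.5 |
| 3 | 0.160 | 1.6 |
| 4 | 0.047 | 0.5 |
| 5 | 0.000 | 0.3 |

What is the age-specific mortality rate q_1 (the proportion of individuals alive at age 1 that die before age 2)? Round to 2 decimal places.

0.44

q_1 = (l_1 − l_2) / l_1 = (0.58 − 0.326) / 0.58
     = 0.254 / 0.58 = 0.437931… → 0.44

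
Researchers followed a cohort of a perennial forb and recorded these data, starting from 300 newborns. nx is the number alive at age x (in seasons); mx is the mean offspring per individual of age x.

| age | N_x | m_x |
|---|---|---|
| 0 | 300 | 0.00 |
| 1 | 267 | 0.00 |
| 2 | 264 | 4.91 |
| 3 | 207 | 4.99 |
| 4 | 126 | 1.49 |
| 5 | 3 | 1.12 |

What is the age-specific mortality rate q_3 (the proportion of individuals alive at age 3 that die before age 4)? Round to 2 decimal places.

lx = nx/n0 = nx/300: 1, 0.89, 0.88, 0.69, 0.42, 0.01
q_3 = (l_3 − l_4) / l_3 = (0.69 − 0.42) / 0.69
     = 0.27 / 0.69 = 0.391304… → 0.39

0.39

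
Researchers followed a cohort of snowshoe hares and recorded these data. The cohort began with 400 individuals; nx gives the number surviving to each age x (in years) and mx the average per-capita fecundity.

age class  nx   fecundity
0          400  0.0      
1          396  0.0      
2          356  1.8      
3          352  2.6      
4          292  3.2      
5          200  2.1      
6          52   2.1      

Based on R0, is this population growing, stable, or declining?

growing

lx = nx/n0 = nx/400: 1, 0.99, 0.89, 0.88, 0.73, 0.5, 0.13
R0 = Σ lx·mx = 0 + 0 + 1.602 + 2.288 + 2.336 + 1.05 + 0.273 = 7.549
R0 > 1, so the population is growing.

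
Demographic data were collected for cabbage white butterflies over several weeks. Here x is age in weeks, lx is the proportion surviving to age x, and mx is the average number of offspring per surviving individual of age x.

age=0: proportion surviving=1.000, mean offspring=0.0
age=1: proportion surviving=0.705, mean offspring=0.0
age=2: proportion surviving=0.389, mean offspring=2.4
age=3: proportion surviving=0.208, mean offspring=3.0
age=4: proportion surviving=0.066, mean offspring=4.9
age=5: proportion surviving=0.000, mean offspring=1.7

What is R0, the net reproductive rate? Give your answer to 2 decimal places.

lx·mx by age: 0, 0, 0.9336, 0.624, 0.3234, 0
R0 = Σ lx·mx = 1.881 → 1.88

1.88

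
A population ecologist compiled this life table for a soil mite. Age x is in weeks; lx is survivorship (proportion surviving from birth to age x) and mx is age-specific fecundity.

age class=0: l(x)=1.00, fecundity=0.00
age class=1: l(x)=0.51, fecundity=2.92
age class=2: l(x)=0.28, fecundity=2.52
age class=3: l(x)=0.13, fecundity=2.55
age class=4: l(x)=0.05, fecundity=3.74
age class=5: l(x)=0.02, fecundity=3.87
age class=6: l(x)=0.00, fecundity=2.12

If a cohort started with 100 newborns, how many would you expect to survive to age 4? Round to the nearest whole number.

Expected survivors = N0 · l_4 = 100 × 0.05 = 5 → 5

5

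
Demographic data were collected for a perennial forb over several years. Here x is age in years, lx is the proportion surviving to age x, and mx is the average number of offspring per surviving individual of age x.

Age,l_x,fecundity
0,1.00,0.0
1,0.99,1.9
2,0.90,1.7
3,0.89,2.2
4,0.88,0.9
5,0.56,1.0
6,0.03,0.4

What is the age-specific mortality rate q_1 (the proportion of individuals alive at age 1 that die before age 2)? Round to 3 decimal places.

0.091

q_1 = (l_1 − l_2) / l_1 = (0.99 − 0.9) / 0.99
     = 0.09 / 0.99 = 0.090909… → 0.091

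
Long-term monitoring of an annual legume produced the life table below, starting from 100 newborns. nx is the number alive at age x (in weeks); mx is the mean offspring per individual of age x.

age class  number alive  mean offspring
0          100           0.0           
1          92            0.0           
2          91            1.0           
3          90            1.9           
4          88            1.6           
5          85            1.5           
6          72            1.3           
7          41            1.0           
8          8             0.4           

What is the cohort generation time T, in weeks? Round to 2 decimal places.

lx = nx/n0 = nx/100: 1, 0.92, 0.91, 0.9, 0.88, 0.85, 0.72, 0.41, 0.08
lx·mx: 0, 0, 0.91, 1.71, 1.408, 1.275, 0.936, 0.41, 0.032 → R0 = 6.681
x·lx·mx: 0, 0, 1.82, 5.13, 5.632, 6.375, 5.616, 2.87, 0.256 → Σ = 27.699
T = 27.699 / 6.681 = 4.145936… → 4.15

4.15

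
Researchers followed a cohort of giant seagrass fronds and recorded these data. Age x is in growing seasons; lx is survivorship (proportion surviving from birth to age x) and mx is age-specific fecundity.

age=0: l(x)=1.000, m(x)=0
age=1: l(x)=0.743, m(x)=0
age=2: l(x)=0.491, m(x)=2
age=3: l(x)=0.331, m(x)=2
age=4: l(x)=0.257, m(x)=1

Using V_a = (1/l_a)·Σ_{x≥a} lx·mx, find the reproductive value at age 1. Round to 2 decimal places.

2.56

lx·mx for x ≥ 1: 0, 0.982, 0.662, 0.257 → sum = 1.901
V_1 = 1.901 / l_1 = 1.901 / 0.743 = 2.558546… → 2.56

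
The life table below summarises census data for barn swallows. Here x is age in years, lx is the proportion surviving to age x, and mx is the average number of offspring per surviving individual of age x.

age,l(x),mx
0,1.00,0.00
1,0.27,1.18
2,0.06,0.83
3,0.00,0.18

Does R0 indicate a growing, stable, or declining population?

declining

R0 = Σ lx·mx = 0 + 0.3186 + 0.0498 + 0 = 0.3684
R0 < 1, so the population is declining.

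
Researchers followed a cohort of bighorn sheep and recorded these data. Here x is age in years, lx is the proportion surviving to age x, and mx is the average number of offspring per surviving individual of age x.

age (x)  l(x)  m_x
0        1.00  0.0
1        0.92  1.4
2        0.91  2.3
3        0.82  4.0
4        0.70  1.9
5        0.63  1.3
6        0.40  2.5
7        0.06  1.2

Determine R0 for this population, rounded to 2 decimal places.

lx·mx by age: 0, 1.288, 2.093, 3.28, 1.33, 0.819, 1, 0.072
R0 = Σ lx·mx = 9.882 → 9.88

9.88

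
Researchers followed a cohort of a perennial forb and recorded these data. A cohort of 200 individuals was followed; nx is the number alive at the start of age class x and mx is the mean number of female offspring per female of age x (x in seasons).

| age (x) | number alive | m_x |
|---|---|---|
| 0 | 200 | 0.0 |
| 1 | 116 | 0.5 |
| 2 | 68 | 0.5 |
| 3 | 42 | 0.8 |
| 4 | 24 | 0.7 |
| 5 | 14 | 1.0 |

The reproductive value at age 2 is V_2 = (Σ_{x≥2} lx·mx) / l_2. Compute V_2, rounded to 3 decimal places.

1.447

lx = nx/n0 = nx/200: 1, 0.58, 0.34, 0.21, 0.12, 0.07
lx·mx for x ≥ 2: 0.17, 0.168, 0.084, 0.07 → sum = 0.492
V_2 = 0.492 / l_2 = 0.492 / 0.34 = 1.447059… → 1.447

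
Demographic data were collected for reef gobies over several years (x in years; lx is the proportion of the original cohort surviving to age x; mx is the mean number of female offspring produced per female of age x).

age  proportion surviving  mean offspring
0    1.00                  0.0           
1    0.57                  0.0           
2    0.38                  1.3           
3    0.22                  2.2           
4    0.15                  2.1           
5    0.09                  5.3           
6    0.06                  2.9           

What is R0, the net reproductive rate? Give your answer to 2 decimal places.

lx·mx by age: 0, 0, 0.494, 0.484, 0.315, 0.477, 0.174
R0 = Σ lx·mx = 1.944 → 1.94

1.94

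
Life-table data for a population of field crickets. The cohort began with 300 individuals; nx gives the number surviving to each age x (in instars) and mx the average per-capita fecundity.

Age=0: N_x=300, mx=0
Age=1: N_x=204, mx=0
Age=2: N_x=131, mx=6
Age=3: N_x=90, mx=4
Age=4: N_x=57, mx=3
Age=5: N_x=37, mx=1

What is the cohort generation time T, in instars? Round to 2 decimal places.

lx = nx/n0 = nx/300: 1, 0.68, 0.43667…, 0.3, 0.19, 0.12333…
lx·mx: 0, 0, 2.62…, 1.2, 0.57, 0.123333… → R0 = 4.513333…
x·lx·mx: 0, 0, 5.24…, 3.6, 2.28, 0.616667… → Σ = 11.736667…
T = 11.736667… / 4.513333… = 2.600443… → 2.60

2.60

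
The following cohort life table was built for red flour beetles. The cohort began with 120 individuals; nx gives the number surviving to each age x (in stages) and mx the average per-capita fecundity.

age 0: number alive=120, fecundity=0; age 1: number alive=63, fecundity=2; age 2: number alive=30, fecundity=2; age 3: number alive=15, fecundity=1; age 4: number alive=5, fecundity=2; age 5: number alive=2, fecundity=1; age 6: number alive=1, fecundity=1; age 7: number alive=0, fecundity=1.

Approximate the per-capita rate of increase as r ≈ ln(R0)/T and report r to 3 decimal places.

lx = nx/n0 = nx/120: 1, 0.525, 0.25, 0.125, 0.04167…, 0.01667…, 0.00833…, 0
R0 = Σ lx·mx = 0 + 1.05 + 0.5 + 0.125 + 0.08333… + 0.01667… + 0.00833… + 0 = 1.783333…
Σ x·lx·mx = 2.891667…; T = 2.891667…/1.783333… = 1.6215…
r ≈ ln(R0)/T = ln(1.783333…)/1.6215… = 0.35676… → 0.357

0.357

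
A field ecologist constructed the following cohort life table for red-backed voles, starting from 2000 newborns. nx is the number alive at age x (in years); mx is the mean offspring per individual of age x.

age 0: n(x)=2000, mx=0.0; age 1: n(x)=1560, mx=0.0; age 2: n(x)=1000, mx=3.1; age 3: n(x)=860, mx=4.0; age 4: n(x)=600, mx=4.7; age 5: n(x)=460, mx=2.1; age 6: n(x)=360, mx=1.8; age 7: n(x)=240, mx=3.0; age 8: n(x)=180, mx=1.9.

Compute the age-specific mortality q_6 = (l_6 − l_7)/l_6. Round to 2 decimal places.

0.33

lx = nx/n0 = nx/2000: 1, 0.78, 0.5, 0.43, 0.3, 0.23, 0.18, 0.12, 0.09
q_6 = (l_6 − l_7) / l_6 = (0.18 − 0.12) / 0.18
     = 0.06 / 0.18 = 0.333333… → 0.33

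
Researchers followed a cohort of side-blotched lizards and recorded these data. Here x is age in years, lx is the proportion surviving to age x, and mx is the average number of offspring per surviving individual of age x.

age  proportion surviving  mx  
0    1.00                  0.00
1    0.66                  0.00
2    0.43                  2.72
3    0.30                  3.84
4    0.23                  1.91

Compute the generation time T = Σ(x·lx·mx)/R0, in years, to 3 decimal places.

2.735

lx·mx: 0, 0, 1.1696, 1.152, 0.4393 → R0 = 2.7609
x·lx·mx: 0, 0, 2.3392, 3.456, 1.7572 → Σ = 7.5524
T = 7.5524 / 2.7609 = 2.735485… → 2.735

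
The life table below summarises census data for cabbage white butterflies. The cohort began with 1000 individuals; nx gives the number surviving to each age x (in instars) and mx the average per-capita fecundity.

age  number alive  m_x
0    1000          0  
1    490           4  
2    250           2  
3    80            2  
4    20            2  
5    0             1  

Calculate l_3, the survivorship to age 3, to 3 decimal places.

l_3 = n_3/n_0 = 80/1000 = 0.08 → 0.080

0.080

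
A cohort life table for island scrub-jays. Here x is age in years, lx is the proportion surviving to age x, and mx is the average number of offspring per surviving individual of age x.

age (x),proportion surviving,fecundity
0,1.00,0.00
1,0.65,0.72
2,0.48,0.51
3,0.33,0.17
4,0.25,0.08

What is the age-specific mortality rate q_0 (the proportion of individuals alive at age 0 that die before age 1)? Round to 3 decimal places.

0.350

q_0 = (l_0 − l_1) / l_0 = (1 − 0.65) / 1
     = 0.35 / 1 = 0.35 → 0.350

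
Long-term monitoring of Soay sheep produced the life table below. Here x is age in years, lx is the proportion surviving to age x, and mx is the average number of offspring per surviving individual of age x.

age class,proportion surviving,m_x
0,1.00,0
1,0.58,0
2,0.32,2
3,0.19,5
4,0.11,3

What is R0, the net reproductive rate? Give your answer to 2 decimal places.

1.92

lx·mx by age: 0, 0, 0.64, 0.95, 0.33
R0 = Σ lx·mx = 1.92 → 1.92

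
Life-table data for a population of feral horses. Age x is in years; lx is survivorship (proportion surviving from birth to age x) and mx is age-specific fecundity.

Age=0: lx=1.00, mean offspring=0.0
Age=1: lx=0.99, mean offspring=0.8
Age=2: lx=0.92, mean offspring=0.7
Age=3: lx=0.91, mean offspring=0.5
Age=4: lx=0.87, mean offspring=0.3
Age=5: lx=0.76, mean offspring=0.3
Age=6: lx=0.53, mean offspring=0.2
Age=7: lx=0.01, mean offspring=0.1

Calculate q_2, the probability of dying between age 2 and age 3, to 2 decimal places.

0.01

q_2 = (l_2 − l_3) / l_2 = (0.92 − 0.91) / 0.92
     = 0.01 / 0.92 = 0.01087… → 0.01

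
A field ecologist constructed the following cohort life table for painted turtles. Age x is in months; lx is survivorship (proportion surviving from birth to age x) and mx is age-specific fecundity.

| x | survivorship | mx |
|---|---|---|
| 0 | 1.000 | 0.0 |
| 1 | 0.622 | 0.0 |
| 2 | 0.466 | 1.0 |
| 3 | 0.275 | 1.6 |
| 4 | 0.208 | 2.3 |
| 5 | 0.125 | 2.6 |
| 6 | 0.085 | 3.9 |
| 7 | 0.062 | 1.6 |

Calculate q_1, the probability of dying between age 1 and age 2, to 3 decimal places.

0.251

q_1 = (l_1 − l_2) / l_1 = (0.622 − 0.466) / 0.622
     = 0.156 / 0.622 = 0.250804… → 0.251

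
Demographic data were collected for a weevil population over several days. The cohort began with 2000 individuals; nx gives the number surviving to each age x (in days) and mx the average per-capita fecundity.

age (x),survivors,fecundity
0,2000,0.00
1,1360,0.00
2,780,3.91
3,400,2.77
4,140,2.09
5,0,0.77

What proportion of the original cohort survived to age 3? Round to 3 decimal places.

0.200

l_3 = n_3/n_0 = 400/2000 = 0.2 → 0.200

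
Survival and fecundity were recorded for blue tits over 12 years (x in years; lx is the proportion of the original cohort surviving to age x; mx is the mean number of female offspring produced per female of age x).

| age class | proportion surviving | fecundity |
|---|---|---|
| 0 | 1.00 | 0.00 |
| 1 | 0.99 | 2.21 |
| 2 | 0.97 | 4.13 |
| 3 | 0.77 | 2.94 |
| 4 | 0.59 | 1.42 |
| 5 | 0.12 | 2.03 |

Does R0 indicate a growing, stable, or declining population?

R0 = Σ lx·mx = 0 + 2.1879 + 4.0061 + 2.2638 + 0.8378 + 0.2436 = 9.5392
R0 > 1, so the population is growing.

growing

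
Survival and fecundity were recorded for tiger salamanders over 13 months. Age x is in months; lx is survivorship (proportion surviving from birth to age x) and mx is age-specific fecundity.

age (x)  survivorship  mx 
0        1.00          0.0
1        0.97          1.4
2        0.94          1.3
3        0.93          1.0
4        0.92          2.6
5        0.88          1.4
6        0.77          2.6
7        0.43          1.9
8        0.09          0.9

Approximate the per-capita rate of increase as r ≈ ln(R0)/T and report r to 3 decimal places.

R0 = Σ lx·mx = 0 + 1.358 + 1.222 + 0.93 + 2.392 + 1.232 + 2.002 + 0.817 + 0.081 = 10.034
Σ x·lx·mx = 40.699; T = 40.699/10.034 = 4.05611…
r ≈ ln(R0)/T = ln(10.034)/4.05611… = 0.56852… → 0.569

0.569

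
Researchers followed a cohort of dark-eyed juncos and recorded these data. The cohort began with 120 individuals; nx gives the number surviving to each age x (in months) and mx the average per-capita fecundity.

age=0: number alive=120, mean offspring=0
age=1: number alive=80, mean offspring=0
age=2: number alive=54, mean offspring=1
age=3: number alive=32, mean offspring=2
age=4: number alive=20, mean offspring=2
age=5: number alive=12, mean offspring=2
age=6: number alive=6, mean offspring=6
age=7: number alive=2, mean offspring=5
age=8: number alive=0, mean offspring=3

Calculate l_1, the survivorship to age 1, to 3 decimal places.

0.667

l_1 = n_1/n_0 = 80/120 = 0.666667… → 0.667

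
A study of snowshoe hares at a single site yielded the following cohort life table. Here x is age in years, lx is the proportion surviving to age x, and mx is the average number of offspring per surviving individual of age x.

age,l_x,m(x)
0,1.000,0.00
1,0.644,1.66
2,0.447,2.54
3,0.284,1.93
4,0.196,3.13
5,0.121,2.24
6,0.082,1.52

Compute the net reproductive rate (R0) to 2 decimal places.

3.76

lx·mx by age: 0, 1.06904, 1.13538, 0.54812, 0.61348, 0.27104, 0.12464
R0 = Σ lx·mx = 3.7617 → 3.76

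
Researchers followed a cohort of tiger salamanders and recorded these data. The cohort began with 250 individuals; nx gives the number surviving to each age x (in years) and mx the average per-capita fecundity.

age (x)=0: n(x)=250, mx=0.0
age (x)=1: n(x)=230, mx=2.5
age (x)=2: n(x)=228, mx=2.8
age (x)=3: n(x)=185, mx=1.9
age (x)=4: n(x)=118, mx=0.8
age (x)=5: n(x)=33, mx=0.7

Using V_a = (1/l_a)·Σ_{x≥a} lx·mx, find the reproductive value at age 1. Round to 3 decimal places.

7.315

lx = nx/n0 = nx/250: 1, 0.92, 0.912, 0.74, 0.472, 0.132
lx·mx for x ≥ 1: 2.3, 2.5536, 1.406, 0.3776, 0.0924 → sum = 6.7296
V_1 = 6.7296 / l_1 = 6.7296 / 0.92 = 7.314783… → 7.315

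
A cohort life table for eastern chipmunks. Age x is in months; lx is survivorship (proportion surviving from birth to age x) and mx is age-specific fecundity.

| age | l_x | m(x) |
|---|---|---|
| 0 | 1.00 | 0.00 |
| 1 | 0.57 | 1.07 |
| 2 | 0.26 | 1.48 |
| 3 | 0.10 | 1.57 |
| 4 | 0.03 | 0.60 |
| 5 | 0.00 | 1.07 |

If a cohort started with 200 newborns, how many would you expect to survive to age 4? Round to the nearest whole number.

Expected survivors = N0 · l_4 = 200 × 0.03 = 6 → 6

6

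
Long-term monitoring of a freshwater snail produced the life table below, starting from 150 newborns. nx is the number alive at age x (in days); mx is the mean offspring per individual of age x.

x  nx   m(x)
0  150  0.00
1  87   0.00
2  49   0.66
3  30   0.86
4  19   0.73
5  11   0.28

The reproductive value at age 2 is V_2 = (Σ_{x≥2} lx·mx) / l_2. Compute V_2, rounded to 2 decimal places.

1.53

lx = nx/n0 = nx/150: 1, 0.58, 0.32667…, 0.2, 0.12667…, 0.07333…
lx·mx for x ≥ 2: 0.2156…, 0.172, 0.092467…, 0.020533… → sum = 0.5006…
V_2 = 0.5006… / l_2 = 0.5006… / 0.326667… = 1.532449… → 1.53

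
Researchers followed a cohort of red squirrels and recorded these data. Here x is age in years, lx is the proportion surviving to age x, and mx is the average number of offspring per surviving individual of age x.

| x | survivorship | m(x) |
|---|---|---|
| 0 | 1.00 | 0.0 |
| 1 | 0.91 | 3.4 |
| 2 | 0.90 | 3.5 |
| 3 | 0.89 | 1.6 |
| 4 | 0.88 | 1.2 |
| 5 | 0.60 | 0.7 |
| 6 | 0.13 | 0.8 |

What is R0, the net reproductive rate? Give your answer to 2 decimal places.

9.25

lx·mx by age: 0, 3.094, 3.15, 1.424, 1.056, 0.42, 0.104
R0 = Σ lx·mx = 9.248 → 9.25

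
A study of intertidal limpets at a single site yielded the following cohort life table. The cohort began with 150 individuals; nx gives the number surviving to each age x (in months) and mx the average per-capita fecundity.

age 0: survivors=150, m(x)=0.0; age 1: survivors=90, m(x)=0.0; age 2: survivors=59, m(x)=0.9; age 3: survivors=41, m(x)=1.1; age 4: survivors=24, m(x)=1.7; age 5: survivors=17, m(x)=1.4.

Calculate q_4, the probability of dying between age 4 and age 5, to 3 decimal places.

0.292

lx = nx/n0 = nx/150: 1, 0.6, 0.39333…, 0.27333…, 0.16, 0.11333…
q_4 = (l_4 − l_5) / l_4 = (0.16 − 0.113333…) / 0.16
     = 0.046667… / 0.16 = 0.291667… → 0.292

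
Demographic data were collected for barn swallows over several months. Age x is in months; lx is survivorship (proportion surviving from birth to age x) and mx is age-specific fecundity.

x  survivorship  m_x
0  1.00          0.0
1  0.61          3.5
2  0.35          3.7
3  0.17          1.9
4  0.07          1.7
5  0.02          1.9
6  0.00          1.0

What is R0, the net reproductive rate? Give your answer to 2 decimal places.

3.91

lx·mx by age: 0, 2.135, 1.295, 0.323, 0.119, 0.038, 0
R0 = Σ lx·mx = 3.91 → 3.91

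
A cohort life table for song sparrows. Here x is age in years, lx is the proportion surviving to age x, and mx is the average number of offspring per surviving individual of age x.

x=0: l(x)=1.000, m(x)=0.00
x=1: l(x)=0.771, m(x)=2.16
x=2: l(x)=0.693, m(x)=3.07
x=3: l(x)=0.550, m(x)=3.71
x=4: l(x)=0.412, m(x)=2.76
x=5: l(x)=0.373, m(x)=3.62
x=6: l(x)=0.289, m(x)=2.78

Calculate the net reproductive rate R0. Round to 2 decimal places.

9.12

lx·mx by age: 0, 1.66536, 2.12751, 2.0405, 1.13712, 1.35026, 0.80342
R0 = Σ lx·mx = 9.12417 → 9.12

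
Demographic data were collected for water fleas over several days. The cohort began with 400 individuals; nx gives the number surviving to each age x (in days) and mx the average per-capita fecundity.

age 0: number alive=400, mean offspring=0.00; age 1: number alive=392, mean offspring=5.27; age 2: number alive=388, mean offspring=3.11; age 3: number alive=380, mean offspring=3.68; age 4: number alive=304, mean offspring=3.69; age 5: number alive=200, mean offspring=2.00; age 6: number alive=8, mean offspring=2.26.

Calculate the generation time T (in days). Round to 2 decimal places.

lx = nx/n0 = nx/400: 1, 0.98, 0.97, 0.95, 0.76, 0.5, 0.02
lx·mx: 0, 5.1646, 3.0167, 3.496, 2.8044, 1, 0.0452 → R0 = 15.5269
x·lx·mx: 0, 5.1646, 6.0334, 10.488, 11.2176, 5, 0.2712 → Σ = 38.1748
T = 38.1748 / 15.5269 = 2.458623… → 2.46

2.46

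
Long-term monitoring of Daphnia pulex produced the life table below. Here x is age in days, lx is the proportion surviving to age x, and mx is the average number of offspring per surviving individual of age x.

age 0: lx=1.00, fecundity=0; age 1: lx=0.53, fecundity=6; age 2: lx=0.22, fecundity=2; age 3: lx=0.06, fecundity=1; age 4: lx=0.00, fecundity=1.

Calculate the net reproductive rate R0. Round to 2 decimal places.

lx·mx by age: 0, 3.18, 0.44, 0.06, 0
R0 = Σ lx·mx = 3.68 → 3.68

3.68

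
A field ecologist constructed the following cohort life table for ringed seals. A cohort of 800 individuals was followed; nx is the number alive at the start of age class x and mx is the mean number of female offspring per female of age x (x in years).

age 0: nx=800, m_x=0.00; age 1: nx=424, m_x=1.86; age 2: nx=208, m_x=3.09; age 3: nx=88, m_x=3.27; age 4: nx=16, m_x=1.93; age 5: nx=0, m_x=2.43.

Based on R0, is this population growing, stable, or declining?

growing

lx = nx/n0 = nx/800: 1, 0.53, 0.26, 0.11, 0.02, 0
R0 = Σ lx·mx = 0 + 0.9858 + 0.8034 + 0.3597 + 0.0386 + 0 = 2.1875
R0 > 1, so the population is growing.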